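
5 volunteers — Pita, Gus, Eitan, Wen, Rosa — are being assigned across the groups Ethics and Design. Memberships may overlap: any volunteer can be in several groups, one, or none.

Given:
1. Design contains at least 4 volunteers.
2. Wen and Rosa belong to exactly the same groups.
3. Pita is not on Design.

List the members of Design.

From (3): Pita ∉ Design.
(1): only 4 candidates remain for Design, so all are in.

Design = {Eitan, Gus, Rosa, Wen}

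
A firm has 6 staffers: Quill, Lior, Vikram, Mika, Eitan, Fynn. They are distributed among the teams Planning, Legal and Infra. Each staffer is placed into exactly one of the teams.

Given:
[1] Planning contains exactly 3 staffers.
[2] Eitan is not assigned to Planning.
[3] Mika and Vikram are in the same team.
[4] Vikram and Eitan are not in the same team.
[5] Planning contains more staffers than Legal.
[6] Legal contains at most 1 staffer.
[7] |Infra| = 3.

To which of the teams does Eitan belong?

Eitan: Infra

From (2): Eitan ∉ Planning.
Suppose Eitan ∈ Legal: no assignment then satisfies all the clues, so Eitan ∉ Legal.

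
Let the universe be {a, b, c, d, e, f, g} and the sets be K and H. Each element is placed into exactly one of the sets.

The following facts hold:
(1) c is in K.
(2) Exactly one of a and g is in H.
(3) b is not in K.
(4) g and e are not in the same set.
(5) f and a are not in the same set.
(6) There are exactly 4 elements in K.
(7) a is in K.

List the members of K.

From (1): c ∈ K.
From (3): b ∉ K.
From (7): a ∈ K.
(2) (exactly one): g ∈ H.
(4): e ∉ H.
(5): f ∉ K.
(6): only 4 candidates remain for K, so all are in.
Only one set left: b ∈ H.
Only one set left: f ∈ H.

K = {a, c, d, e}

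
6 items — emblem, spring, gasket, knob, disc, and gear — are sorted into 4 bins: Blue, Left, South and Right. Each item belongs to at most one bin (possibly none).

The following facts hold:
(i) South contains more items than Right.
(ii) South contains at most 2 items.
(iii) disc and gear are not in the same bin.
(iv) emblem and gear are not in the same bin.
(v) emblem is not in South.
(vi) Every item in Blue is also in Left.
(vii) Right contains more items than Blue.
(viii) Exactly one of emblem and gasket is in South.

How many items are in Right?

1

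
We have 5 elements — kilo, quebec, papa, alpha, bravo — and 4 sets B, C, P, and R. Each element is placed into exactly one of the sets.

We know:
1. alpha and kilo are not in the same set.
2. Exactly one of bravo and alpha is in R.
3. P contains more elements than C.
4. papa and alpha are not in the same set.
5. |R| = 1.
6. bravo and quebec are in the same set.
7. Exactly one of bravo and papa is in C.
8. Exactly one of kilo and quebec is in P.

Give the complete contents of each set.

B = {kilo}; C = {papa}; P = {bravo, quebec}; R = {alpha}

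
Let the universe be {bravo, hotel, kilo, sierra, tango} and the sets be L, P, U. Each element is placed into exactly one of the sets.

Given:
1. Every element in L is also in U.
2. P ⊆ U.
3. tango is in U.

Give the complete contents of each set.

L = {}; P = {}; U = {bravo, hotel, kilo, sierra, tango}

From (3): tango ∈ U.
Suppose bravo ∈ L: no assignment then satisfies all the clues, so bravo ∉ L.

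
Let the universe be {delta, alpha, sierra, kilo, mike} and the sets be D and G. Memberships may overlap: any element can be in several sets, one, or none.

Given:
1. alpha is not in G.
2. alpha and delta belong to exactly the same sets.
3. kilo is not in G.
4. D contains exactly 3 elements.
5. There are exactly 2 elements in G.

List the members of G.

G = {mike, sierra}

From (1): alpha ∉ G.
From (3): kilo ∉ G.
(2): delta matches alpha: delta ∉ G.
(5): only 2 candidates remain for G, so all are in.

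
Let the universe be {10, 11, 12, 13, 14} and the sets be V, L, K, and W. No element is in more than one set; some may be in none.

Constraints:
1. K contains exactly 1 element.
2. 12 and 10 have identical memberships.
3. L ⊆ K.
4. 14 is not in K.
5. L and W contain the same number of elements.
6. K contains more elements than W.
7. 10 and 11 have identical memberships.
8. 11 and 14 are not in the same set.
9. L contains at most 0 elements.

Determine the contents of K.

K = {13}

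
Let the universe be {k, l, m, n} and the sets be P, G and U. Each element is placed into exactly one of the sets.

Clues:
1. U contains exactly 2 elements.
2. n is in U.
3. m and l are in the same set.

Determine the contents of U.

U = {k, n}

From (2): n ∈ U.
Suppose k ∉ U: no assignment then satisfies all the clues, so k ∈ U.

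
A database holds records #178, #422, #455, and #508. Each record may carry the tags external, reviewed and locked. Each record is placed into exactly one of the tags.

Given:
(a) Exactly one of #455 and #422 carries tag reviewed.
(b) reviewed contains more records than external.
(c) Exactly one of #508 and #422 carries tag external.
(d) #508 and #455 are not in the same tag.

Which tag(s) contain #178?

#178: reviewed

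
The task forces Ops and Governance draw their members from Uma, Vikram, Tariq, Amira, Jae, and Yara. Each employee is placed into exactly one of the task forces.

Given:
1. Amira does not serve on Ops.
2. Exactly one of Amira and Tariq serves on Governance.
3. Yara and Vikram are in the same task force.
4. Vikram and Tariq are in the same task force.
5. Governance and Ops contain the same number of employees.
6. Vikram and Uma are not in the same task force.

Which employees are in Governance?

Governance = {Amira, Jae, Uma}

From (1): Amira ∉ Ops.
Only one task force left: Amira ∈ Governance.
(2) (exactly one): Tariq ∉ Governance.
(4): Vikram matches Tariq: Vikram ∉ Governance.
Only one task force left: Vikram ∈ Ops.
Only one task force left: Tariq ∈ Ops.
(3): Yara matches Vikram: Yara ∈ Ops.
(6): Uma ∉ Ops.
Only one task force left: Uma ∈ Governance.
Suppose Jae ∉ Governance: no assignment then satisfies all the clues, so Jae ∈ Governance.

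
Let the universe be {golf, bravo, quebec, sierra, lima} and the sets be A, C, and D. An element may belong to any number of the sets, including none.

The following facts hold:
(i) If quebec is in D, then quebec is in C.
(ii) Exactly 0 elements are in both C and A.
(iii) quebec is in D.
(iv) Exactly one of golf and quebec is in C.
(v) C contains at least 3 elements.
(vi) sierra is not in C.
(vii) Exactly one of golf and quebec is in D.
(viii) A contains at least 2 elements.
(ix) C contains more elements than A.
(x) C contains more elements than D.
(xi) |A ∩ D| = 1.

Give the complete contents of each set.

A = {golf, sierra}; C = {bravo, lima, quebec}; D = {quebec, sierra}

From (iii): quebec ∈ D.
From (vi): sierra ∉ C.
(i): quebec ∈ C.
(iv) (exactly one): golf ∉ C.
(v): only 3 candidates remain for C, so all are in.
(vii) (exactly one): golf ∉ D.
Suppose golf ∉ A: no assignment then satisfies all the clues, so golf ∈ A.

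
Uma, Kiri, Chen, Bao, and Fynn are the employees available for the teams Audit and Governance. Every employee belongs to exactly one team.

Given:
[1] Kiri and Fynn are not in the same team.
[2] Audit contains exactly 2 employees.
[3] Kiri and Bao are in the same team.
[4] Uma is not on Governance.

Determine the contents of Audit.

Audit = {Fynn, Uma}

From (4): Uma ∉ Governance.
Only one team left: Uma ∈ Audit.
Suppose Kiri ∈ Audit: no assignment then satisfies all the clues, so Kiri ∉ Audit.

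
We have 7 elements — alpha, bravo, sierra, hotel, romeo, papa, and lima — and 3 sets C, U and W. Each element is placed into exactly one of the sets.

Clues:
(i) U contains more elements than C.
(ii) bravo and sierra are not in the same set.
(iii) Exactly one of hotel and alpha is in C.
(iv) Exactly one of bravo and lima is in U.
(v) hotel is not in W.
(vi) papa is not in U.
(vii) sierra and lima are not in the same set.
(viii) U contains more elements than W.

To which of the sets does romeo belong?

From (v): hotel ∉ W.
From (vi): papa ∉ U.
Suppose romeo ∈ C: no assignment then satisfies all the clues, so romeo ∉ C.

romeo: U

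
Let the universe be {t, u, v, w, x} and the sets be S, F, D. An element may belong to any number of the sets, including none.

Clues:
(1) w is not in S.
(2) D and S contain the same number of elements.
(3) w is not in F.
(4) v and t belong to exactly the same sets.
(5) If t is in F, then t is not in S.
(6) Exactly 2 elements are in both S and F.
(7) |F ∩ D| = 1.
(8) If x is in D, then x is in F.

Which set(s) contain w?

From (1): w ∉ S.
From (3): w ∉ F.
Suppose w ∉ D: no assignment then satisfies all the clues, so w ∈ D.

w: D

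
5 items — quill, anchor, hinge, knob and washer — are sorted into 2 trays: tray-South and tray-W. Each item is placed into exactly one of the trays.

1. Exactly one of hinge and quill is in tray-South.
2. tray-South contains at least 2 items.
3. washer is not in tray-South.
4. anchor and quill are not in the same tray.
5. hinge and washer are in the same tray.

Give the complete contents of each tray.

From (3): washer ∉ tray-South.
(5): hinge matches washer: hinge ∉ tray-South.
Only one tray left: hinge ∈ tray-W.
Only one tray left: washer ∈ tray-W.
(1) (exactly one): quill ∈ tray-South.
(4): anchor ∉ tray-South.
Only one tray left: anchor ∈ tray-W.
(2): only 2 candidates remain for tray-South, so all are in.

tray-South = {knob, quill}; tray-W = {anchor, hinge, washer}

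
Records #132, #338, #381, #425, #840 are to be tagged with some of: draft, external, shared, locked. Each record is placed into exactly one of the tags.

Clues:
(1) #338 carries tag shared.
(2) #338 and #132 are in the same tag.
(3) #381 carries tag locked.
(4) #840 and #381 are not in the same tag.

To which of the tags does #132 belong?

#132: shared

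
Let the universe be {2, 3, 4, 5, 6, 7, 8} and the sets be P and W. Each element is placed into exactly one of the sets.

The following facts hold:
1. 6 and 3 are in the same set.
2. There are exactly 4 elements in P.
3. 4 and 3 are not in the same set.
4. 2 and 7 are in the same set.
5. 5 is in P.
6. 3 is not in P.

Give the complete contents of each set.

P = {2, 4, 5, 7}; W = {3, 6, 8}

From (5): 5 ∈ P.
From (6): 3 ∉ P.
(1): 6 matches 3: 6 ∉ P.
Only one set left: 3 ∈ W.
Only one set left: 6 ∈ W.
(3): 4 ∉ W.
Only one set left: 4 ∈ P.
Suppose 2 ∉ P: no assignment then satisfies all the clues, so 2 ∈ P.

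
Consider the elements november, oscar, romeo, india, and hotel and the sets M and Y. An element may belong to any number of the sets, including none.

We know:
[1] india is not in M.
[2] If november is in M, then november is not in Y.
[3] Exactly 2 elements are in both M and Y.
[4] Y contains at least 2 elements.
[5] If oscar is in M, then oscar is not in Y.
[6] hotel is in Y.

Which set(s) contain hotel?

From (1): india ∉ M.
From (6): hotel ∈ Y.
Suppose hotel ∉ M: no assignment then satisfies all the clues, so hotel ∈ M.

hotel: M, Y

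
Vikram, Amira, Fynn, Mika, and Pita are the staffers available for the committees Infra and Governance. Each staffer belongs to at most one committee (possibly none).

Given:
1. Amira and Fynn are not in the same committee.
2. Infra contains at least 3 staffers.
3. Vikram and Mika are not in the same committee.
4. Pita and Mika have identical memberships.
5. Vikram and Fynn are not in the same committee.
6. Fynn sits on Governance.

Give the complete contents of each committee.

Infra = {Amira, Mika, Pita}; Governance = {Fynn}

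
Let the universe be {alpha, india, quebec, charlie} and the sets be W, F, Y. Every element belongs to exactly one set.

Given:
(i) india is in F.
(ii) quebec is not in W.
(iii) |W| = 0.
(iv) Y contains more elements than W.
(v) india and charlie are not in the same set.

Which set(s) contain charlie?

From (i): india ∈ F.
From (ii): quebec ∉ W.
(iii): W already has 0, so the rest are out.
(v): charlie ∉ F.
Only one set left: charlie ∈ Y.

charlie: Y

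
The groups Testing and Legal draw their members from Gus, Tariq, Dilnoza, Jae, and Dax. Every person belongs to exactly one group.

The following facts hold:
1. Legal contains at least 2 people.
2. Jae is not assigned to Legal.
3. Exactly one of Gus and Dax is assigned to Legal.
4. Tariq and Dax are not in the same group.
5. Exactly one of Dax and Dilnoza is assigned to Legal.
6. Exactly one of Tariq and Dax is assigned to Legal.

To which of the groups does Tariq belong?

Tariq: Legal

From (2): Jae ∉ Legal.
Only one group left: Jae ∈ Testing.
Suppose Tariq ∈ Testing: no assignment then satisfies all the clues, so Tariq ∉ Testing.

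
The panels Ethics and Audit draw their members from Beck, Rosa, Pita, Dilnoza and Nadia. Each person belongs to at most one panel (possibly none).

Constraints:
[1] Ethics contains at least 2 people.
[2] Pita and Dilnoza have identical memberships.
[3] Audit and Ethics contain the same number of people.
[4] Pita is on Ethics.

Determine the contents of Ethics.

Ethics = {Dilnoza, Pita}

From (4): Pita ∈ Ethics.
(2): Dilnoza matches Pita: Dilnoza ∈ Ethics.
Suppose Beck ∈ Ethics: no assignment then satisfies all the clues, so Beck ∉ Ethics.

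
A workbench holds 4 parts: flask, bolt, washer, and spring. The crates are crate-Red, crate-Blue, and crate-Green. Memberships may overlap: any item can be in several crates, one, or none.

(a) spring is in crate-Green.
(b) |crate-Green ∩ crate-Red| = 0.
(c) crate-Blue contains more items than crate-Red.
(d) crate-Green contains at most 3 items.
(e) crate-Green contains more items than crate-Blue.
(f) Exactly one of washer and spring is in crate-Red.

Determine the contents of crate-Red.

crate-Red = {washer}

From (a): spring ∈ crate-Green.
Suppose flask ∈ crate-Red: no assignment then satisfies all the clues, so flask ∉ crate-Red.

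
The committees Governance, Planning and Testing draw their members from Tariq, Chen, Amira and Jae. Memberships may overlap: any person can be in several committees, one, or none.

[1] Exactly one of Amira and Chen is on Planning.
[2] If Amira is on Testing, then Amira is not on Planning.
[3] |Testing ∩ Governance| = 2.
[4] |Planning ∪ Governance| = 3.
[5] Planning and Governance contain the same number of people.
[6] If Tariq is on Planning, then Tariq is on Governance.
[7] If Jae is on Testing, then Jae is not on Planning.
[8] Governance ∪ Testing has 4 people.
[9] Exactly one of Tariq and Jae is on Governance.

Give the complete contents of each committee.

Governance = {Amira, Tariq}; Planning = {Chen, Tariq}; Testing = {Amira, Chen, Jae, Tariq}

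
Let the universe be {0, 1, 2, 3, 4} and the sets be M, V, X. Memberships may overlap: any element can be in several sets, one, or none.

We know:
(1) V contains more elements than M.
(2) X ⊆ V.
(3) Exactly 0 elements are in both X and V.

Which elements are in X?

X = {}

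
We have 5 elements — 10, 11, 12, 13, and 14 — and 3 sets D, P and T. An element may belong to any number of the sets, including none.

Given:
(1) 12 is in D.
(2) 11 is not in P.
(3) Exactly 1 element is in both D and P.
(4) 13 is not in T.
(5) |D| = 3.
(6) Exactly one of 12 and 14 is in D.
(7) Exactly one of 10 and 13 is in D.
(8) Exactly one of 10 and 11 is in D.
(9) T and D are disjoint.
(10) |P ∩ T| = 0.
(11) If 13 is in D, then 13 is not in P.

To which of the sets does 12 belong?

12: D, P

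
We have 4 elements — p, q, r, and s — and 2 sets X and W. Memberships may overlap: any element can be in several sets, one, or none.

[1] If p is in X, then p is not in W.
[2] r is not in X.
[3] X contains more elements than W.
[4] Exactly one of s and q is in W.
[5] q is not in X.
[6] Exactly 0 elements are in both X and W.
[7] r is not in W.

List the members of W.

W = {q}

From (2): r ∉ X.
From (5): q ∉ X.
From (7): r ∉ W.
Suppose p ∈ W: no assignment then satisfies all the clues, so p ∉ W.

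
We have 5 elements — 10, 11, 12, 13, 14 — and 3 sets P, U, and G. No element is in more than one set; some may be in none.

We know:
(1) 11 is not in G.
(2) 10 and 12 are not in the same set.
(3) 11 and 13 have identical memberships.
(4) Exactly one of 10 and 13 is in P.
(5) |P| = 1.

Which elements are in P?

P = {10}

From (1): 11 ∉ G.
(3): 13 matches 11: 13 ∉ G.
Suppose 10 ∉ P: no assignment then satisfies all the clues, so 10 ∈ P.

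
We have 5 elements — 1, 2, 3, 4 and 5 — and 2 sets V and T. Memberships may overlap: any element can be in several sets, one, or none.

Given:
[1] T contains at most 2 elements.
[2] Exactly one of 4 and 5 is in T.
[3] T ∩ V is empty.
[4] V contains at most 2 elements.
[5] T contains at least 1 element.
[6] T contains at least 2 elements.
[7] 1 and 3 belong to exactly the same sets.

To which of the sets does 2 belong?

2: T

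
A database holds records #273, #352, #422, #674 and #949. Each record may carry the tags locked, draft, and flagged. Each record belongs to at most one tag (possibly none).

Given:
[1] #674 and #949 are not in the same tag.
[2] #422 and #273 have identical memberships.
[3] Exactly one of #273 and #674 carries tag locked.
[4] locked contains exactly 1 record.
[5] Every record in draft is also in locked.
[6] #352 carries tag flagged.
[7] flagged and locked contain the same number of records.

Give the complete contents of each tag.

locked = {#674}; draft = {}; flagged = {#352}

From (6): #352 ∈ flagged.
Suppose #273 ∈ locked: no assignment then satisfies all the clues, so #273 ∉ locked.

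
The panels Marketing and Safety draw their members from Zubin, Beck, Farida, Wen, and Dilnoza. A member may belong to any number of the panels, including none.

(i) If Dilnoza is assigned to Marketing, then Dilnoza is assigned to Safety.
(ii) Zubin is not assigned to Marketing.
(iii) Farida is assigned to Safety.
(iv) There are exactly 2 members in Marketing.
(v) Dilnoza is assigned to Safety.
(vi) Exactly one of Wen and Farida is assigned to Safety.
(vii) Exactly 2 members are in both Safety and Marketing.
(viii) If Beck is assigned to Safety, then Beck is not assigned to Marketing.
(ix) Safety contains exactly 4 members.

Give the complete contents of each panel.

Marketing = {Dilnoza, Farida}; Safety = {Beck, Dilnoza, Farida, Zubin}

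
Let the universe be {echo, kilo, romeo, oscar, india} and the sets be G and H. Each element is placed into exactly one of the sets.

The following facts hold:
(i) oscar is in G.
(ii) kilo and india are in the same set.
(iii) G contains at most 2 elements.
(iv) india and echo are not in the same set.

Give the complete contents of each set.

G = {echo, oscar}; H = {india, kilo, romeo}

From (i): oscar ∈ G.
Suppose echo ∉ G: no assignment then satisfies all the clues, so echo ∈ G.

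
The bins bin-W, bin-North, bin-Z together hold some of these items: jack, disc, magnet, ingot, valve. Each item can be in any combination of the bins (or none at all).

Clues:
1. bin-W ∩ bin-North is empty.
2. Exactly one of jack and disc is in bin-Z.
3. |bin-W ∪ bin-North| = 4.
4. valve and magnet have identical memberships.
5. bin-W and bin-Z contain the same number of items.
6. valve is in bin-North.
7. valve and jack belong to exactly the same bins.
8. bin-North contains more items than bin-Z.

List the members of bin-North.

bin-North = {jack, magnet, valve}

From (6): valve ∈ bin-North.
(1) (disjoint): valve ∉ bin-W.
(4): magnet matches valve: magnet ∉ bin-W.
(4): magnet matches valve: magnet ∈ bin-North.
(7): jack matches valve: jack ∉ bin-W.
(7): jack matches valve: jack ∈ bin-North.
Suppose disc ∈ bin-North: no assignment then satisfies all the clues, so disc ∉ bin-North.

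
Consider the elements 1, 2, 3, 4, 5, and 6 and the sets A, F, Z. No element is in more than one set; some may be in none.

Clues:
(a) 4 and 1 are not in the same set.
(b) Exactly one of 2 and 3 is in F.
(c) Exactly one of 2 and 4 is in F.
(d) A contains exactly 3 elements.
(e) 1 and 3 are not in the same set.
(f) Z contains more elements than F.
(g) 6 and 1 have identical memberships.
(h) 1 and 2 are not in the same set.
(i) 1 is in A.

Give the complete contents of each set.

A = {1, 5, 6}; F = {2}; Z = {3, 4}

From (i): 1 ∈ A.
(a): 4 ∉ A.
(e): 3 ∉ A.
(g): 6 matches 1: 6 ∈ A.
(h): 2 ∉ A.
(d): only 3 candidates remain for A, so all are in.
Suppose 2 ∉ F: no assignment then satisfies all the clues, so 2 ∈ F.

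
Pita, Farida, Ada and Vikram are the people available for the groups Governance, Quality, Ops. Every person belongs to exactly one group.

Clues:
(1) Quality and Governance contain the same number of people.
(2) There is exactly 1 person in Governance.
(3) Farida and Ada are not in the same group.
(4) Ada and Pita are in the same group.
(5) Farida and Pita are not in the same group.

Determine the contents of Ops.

Ops = {Ada, Pita}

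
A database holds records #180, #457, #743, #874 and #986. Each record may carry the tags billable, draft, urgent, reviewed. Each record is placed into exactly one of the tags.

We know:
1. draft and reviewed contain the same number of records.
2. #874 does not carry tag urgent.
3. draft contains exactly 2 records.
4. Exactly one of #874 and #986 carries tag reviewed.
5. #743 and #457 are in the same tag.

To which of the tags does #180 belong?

#180: reviewed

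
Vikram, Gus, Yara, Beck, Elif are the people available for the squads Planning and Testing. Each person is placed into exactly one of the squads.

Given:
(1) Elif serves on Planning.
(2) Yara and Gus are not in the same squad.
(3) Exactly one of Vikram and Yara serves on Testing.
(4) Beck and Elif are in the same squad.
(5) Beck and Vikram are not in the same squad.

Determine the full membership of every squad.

From (1): Elif ∈ Planning.
(4): Beck matches Elif: Beck ∈ Planning.
(5): Vikram ∉ Planning.
Only one squad left: Vikram ∈ Testing.
(3) (exactly one): Yara ∉ Testing.
Only one squad left: Yara ∈ Planning.
(2): Gus ∉ Planning.
Only one squad left: Gus ∈ Testing.

Planning = {Beck, Elif, Yara}; Testing = {Gus, Vikram}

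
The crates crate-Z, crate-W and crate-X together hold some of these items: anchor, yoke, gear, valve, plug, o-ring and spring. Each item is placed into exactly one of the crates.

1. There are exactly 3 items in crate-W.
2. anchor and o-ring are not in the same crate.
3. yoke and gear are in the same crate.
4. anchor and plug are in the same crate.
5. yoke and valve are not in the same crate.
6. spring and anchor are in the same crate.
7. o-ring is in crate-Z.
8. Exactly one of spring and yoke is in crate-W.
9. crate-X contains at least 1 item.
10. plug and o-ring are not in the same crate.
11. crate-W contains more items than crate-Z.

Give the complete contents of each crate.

From (7): o-ring ∈ crate-Z.
(2): anchor ∉ crate-Z.
(4): plug matches anchor: plug ∉ crate-Z.
(6): spring matches anchor: spring ∉ crate-Z.
Suppose anchor ∉ crate-W: no assignment then satisfies all the clues, so anchor ∈ crate-W.

crate-Z = {o-ring, valve}; crate-W = {anchor, plug, spring}; crate-X = {gear, yoke}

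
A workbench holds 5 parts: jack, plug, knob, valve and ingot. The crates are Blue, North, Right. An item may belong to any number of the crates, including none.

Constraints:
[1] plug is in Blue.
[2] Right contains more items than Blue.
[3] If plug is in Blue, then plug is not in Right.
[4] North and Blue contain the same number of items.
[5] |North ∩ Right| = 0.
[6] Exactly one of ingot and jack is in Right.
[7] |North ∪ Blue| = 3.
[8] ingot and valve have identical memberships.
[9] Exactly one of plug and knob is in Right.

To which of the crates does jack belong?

jack: North

From (1): plug ∈ Blue.
(3): plug ∉ Right.
(9) (exactly one): knob ∈ Right.
Suppose jack ∈ Blue: no assignment then satisfies all the clues, so jack ∉ Blue.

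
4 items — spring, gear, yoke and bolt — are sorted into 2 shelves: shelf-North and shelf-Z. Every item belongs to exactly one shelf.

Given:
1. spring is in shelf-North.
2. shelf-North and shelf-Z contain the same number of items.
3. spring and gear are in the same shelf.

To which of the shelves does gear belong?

gear: shelf-North

From (1): spring ∈ shelf-North.
(3): gear matches spring: gear ∈ shelf-North.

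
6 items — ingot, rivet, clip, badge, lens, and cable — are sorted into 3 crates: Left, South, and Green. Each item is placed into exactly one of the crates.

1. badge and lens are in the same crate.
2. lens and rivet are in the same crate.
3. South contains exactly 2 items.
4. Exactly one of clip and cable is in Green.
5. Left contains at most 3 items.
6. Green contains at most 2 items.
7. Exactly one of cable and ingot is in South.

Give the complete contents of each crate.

Left = {badge, lens, rivet}; South = {clip, ingot}; Green = {cable}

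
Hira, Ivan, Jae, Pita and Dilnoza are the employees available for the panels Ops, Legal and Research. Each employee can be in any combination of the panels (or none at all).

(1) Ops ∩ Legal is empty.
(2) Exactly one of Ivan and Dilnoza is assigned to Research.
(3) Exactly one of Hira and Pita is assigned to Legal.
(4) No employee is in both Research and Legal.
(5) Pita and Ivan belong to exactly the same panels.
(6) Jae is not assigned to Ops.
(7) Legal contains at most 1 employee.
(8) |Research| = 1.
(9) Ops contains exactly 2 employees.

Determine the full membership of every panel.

Ops = {Ivan, Pita}; Legal = {Hira}; Research = {Dilnoza}

From (6): Jae ∉ Ops.
Suppose Hira ∈ Ops: no assignment then satisfies all the clues, so Hira ∉ Ops.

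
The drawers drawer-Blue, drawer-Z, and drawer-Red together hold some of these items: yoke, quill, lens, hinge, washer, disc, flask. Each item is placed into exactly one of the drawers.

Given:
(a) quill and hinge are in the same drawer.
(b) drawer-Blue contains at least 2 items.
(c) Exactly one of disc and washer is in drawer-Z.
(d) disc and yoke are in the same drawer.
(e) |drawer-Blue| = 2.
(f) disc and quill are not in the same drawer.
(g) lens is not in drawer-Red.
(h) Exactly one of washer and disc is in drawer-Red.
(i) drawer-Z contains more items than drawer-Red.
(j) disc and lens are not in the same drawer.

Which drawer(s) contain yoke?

yoke: drawer-Red

From (g): lens ∉ drawer-Red.
Suppose yoke ∈ drawer-Blue: no assignment then satisfies all the clues, so yoke ∉ drawer-Blue.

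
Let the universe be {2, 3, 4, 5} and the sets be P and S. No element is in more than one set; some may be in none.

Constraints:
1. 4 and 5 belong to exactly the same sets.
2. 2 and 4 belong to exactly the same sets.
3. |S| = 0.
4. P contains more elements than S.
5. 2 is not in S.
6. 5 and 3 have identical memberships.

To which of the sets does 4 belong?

From (5): 2 ∉ S.
(2): 4 matches 2: 4 ∉ S.
(3): S already has 0, so the rest are out.
Suppose 4 ∉ P: no assignment then satisfies all the clues, so 4 ∈ P.

4: P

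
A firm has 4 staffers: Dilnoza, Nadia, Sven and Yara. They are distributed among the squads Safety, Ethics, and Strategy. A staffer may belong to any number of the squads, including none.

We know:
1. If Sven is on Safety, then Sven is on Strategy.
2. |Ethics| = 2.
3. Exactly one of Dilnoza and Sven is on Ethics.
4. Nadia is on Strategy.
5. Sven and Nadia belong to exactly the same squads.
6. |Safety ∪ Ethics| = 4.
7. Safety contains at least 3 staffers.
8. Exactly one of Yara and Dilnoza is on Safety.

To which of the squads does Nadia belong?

Nadia: Safety, Strategy

From (4): Nadia ∈ Strategy.
(5): Sven matches Nadia: Sven ∈ Strategy.
Suppose Nadia ∉ Safety: no assignment then satisfies all the clues, so Nadia ∈ Safety.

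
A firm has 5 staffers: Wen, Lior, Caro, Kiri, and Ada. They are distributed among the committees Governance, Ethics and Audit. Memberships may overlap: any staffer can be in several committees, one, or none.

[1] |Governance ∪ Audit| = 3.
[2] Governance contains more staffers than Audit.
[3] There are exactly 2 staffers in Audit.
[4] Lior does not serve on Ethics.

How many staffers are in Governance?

3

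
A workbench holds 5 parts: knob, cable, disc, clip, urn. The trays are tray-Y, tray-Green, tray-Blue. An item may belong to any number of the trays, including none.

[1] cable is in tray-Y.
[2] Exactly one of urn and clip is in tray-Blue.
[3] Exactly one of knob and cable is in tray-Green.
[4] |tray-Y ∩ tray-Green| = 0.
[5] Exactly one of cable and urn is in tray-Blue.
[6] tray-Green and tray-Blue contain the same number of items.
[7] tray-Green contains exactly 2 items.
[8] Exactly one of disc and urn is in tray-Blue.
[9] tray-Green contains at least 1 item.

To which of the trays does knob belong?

knob: tray-Blue, tray-Green

From (1): cable ∈ tray-Y.
Suppose knob ∈ tray-Y: no assignment then satisfies all the clues, so knob ∉ tray-Y.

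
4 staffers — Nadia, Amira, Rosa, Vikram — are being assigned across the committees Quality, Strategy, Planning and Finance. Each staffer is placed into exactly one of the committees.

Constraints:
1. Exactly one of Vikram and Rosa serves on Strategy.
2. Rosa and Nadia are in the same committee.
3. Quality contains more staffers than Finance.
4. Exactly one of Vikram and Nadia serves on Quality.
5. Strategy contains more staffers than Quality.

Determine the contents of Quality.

Quality = {Vikram}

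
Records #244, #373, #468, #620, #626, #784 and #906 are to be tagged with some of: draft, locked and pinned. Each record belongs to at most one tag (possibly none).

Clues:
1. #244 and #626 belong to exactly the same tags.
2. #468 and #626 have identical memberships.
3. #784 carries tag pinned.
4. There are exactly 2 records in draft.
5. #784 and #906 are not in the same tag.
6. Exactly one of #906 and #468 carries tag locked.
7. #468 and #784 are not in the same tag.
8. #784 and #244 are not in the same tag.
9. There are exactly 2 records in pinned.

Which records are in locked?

locked = {#244, #468, #626}

From (3): #784 ∈ pinned.
(5): #906 ∉ pinned.
(7): #468 ∉ pinned.
(8): #244 ∉ pinned.
(1): #626 matches #244: #626 ∉ pinned.
Suppose #244 ∉ locked: no assignment then satisfies all the clues, so #244 ∈ locked.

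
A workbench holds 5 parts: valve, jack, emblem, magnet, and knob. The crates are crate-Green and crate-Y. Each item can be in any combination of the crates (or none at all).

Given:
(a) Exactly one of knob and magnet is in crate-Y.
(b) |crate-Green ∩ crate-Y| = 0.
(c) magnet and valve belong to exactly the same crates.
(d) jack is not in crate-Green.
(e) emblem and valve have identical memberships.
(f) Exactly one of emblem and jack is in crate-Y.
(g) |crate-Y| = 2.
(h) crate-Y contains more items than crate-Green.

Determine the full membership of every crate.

crate-Green = {}; crate-Y = {jack, knob}

From (d): jack ∉ crate-Green.
Suppose valve ∈ crate-Green: no assignment then satisfies all the clues, so valve ∉ crate-Green.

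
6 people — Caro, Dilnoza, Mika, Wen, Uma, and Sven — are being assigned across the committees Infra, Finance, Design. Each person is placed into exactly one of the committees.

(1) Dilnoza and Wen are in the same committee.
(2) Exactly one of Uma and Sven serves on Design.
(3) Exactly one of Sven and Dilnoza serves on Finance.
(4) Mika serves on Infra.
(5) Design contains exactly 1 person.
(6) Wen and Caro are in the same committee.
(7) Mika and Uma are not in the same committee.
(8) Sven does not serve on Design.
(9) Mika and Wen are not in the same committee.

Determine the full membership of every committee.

Infra = {Mika, Sven}; Finance = {Caro, Dilnoza, Wen}; Design = {Uma}

From (4): Mika ∈ Infra.
From (8): Sven ∉ Design.
(2) (exactly one): Uma ∈ Design.
(5): Design already has 1, so the rest are out.
(9): Wen ∉ Infra.
Only one committee left: Wen ∈ Finance.
(1): Dilnoza matches Wen: Dilnoza ∉ Infra.
(1): Dilnoza matches Wen: Dilnoza ∈ Finance.
(3) (exactly one): Sven ∉ Finance.
(6): Caro matches Wen: Caro ∉ Infra.
(6): Caro matches Wen: Caro ∈ Finance.
Only one committee left: Sven ∈ Infra.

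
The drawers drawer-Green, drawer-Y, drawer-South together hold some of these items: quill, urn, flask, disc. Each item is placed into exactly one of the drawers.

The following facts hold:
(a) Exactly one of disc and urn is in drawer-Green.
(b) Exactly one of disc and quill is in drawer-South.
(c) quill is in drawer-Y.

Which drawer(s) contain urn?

From (c): quill ∈ drawer-Y.
(b) (exactly one): disc ∈ drawer-South.
(a) (exactly one): urn ∈ drawer-Green.

urn: drawer-Green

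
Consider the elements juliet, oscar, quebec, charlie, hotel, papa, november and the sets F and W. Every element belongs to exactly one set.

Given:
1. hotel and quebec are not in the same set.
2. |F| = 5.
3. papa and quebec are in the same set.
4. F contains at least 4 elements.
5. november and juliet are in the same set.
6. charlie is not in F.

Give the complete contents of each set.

F = {juliet, november, oscar, papa, quebec}; W = {charlie, hotel}

From (6): charlie ∉ F.
Only one set left: charlie ∈ W.
Suppose juliet ∉ F: no assignment then satisfies all the clues, so juliet ∈ F.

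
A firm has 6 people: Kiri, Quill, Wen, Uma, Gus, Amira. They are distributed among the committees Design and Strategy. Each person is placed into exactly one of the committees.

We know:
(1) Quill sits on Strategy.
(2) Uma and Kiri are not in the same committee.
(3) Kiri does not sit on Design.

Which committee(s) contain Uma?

From (1): Quill ∈ Strategy.
From (3): Kiri ∉ Design.
Only one committee left: Kiri ∈ Strategy.
(2): Uma ∉ Strategy.
Only one committee left: Uma ∈ Design.

Uma: Design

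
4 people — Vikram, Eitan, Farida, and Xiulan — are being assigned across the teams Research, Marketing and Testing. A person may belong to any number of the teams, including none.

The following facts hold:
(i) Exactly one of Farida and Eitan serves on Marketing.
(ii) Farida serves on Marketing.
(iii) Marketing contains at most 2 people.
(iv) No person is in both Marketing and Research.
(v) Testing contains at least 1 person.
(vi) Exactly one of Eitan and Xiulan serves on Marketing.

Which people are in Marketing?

From (ii): Farida ∈ Marketing.
(i) (exactly one): Eitan ∉ Marketing.
(iv) (disjoint): Farida ∉ Research.
(vi) (exactly one): Xiulan ∈ Marketing.
(iii): Marketing already has 2, so the rest are out.
(iv) (disjoint): Xiulan ∉ Research.

Marketing = {Farida, Xiulan}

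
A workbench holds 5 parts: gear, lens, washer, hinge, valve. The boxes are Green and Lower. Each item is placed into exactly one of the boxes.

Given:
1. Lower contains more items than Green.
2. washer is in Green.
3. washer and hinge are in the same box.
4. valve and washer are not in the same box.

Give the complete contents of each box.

Green = {hinge, washer}; Lower = {gear, lens, valve}

From (2): washer ∈ Green.
(3): hinge matches washer: hinge ∈ Green.
(4): valve ∉ Green.
Only one box left: valve ∈ Lower.
Suppose gear ∈ Green: no assignment then satisfies all the clues, so gear ∉ Green.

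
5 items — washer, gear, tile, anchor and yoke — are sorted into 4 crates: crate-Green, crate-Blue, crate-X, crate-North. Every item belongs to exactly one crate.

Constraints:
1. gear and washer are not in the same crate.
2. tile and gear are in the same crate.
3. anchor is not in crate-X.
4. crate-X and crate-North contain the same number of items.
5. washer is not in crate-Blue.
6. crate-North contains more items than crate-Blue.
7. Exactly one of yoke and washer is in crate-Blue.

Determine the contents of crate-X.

crate-X = {gear, tile}

From (3): anchor ∉ crate-X.
From (5): washer ∉ crate-Blue.
(7) (exactly one): yoke ∈ crate-Blue.
Suppose washer ∈ crate-X: no assignment then satisfies all the clues, so washer ∉ crate-X.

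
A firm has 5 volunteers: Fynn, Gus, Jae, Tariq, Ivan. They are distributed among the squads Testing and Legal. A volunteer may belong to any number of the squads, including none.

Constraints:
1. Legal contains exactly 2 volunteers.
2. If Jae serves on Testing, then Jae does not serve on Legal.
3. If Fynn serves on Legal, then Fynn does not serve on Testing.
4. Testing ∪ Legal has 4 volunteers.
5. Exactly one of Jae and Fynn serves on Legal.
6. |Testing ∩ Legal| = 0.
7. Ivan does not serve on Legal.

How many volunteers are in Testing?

2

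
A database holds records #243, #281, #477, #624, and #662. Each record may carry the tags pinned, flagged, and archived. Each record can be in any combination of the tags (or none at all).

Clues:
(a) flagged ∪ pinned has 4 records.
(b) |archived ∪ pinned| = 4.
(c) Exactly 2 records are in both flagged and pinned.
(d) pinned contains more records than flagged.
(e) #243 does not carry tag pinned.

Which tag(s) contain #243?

#243: none

From (e): #243 ∉ pinned.
Suppose #243 ∈ flagged: no assignment then satisfies all the clues, so #243 ∉ flagged.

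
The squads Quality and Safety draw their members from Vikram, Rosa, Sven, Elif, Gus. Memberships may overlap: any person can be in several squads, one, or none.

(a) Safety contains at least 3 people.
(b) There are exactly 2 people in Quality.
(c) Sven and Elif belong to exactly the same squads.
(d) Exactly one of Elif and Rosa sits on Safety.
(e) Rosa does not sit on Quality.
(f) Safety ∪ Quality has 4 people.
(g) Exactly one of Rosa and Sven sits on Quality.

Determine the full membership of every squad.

Quality = {Elif, Sven}; Safety = {Elif, Gus, Sven, Vikram}

From (e): Rosa ∉ Quality.
(g) (exactly one): Sven ∈ Quality.
(c): Elif matches Sven: Elif ∈ Quality.
(b): Quality already has 2, so the rest are out.
Suppose Vikram ∉ Safety: no assignment then satisfies all the clues, so Vikram ∈ Safety.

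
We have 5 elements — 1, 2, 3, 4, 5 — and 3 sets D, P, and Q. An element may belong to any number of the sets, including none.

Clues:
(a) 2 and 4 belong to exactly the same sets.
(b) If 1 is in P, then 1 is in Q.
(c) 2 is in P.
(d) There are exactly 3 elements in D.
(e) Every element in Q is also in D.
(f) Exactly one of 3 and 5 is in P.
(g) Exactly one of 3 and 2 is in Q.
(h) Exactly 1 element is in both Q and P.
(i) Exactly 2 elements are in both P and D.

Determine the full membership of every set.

D = {1, 3, 5}; P = {1, 2, 4, 5}; Q = {1, 3}

From (c): 2 ∈ P.
(a): 4 matches 2: 4 ∈ P.
Suppose 1 ∉ D: no assignment then satisfies all the clues, so 1 ∈ D.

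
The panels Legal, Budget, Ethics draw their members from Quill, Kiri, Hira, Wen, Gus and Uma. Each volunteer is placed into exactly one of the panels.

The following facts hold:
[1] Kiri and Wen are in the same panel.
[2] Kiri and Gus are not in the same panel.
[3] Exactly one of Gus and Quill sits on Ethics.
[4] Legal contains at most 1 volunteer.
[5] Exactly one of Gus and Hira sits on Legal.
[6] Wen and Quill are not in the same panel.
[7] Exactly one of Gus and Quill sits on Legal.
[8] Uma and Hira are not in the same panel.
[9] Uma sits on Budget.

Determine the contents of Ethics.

Ethics = {Hira, Quill}

From (9): Uma ∈ Budget.
(8): Hira ∉ Budget.
Suppose Quill ∉ Ethics: no assignment then satisfies all the clues, so Quill ∈ Ethics.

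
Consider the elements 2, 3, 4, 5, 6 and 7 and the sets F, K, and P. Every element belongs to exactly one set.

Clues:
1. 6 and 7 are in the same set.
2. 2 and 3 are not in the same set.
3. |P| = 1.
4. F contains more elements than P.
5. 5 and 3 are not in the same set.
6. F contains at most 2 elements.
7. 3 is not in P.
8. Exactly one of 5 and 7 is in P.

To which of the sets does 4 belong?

From (7): 3 ∉ P.
Suppose 4 ∉ F: no assignment then satisfies all the clues, so 4 ∈ F.

4: F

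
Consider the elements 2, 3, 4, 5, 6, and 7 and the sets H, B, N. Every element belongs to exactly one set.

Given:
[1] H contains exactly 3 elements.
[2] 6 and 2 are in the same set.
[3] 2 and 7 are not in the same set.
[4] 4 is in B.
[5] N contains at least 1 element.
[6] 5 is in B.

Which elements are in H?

From (4): 4 ∈ B.
From (6): 5 ∈ B.
Suppose 2 ∉ H: no assignment then satisfies all the clues, so 2 ∈ H.

H = {2, 3, 6}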